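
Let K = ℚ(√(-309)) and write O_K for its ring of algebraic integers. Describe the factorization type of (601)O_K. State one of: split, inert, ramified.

Since -309 ≢ 1 mod 4, the ring of integers is ℤ[√-309] with discriminant 4·(-309) = -1236.
601 ∤ -1236, so 601 is unramified.
Euler's criterion: (-309)^300 mod 601 = 600. Thus (-309|601) = -1.
d is a non-residue mod p, hence 601 remains inert in O_K.

p is inert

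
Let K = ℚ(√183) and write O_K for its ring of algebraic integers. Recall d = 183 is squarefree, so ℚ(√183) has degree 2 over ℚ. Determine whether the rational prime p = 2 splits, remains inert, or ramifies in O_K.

Since 183 ≢ 1 mod 4, the ring of integers is ℤ[√183] with discriminant 4·183 = 732.
disc(K) = 732 = 2·366, so p = 2 is ramified.

ramifies in O_K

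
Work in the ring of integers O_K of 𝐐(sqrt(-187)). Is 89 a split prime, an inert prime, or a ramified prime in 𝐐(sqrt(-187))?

89 splits in O_K

-187 mod 4 = 1, hence disc K = -187 and O_K = ℤ[(1+√-187)/2].
Since gcd(89, -187) = 1 the prime 89 does not ramify.
(-187/89) = 80^44 mod 89 = 1, giving Legendre symbol 1.
(-187/89) = 1, so 89 splits.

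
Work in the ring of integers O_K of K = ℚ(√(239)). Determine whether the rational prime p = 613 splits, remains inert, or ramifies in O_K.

239 mod 4 = 3, hence disc K = 4·239 = 956 and O_K = ℤ[√239].
disc(K) = 956 is not divisible by 613; 613 is unramified.
Euler's criterion: 239^306 mod 613 = 1. Thus (239|613) = 1.
(239/613) = 1, so 613 splits.

split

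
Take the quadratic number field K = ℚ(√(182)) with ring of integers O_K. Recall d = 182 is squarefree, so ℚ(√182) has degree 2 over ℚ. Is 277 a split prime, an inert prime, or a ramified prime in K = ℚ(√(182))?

182 mod 4 = 2, hence disc K = 4·182 = 728 and O_K = ℤ[√182].
277 ∤ 728, so 277 is unramified.
(182/277) = 182^138 mod 277 = 276, giving Legendre symbol -1.
Legendre symbol -1 ⇒ 277 is inert.

inert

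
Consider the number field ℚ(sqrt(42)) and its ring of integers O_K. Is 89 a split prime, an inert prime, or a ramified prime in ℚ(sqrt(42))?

89 splits in O_K

Since 42 ≢ 1 mod 4, the ring of integers is ℤ[√42] with discriminant 4·42 = 168.
disc(K) = 168 is not divisible by 89; 89 is unramified.
Legendre symbol by Euler's criterion: (42/89) ≡ 42^44 ≡ 1 (mod 89), i.e. (42/89) = 1.
d is a quadratic residue mod p, hence 89 splits in O_K.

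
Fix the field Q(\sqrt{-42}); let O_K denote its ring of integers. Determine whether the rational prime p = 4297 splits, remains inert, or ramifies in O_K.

p is inert

d = -42 ≡ 2 (mod 4), so O_K = ℤ[√-42] and disc(K) = 4d = -168.
4297 ∤ -168, so 4297 is unramified.
Euler's criterion: (-42)^2148 mod 4297 = 4296. Thus (-42|4297) = -1.
(-42/4297) = -1, so 4297 is inert.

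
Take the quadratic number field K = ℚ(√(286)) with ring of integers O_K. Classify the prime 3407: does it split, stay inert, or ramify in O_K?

Since 286 ≢ 1 mod 4, the ring of integers is ℤ[√286] with discriminant 4·286 = 1144.
disc(K) = 1144 is not divisible by 3407; 3407 is unramified.
Euler's criterion: 286^1703 mod 3407 = 1. Thus (286|3407) = 1.
d is a quadratic residue mod p, hence 3407 splits in O_K.

splits completely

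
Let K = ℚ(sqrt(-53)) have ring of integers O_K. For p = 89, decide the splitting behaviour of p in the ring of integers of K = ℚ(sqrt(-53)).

-53 mod 4 = 3, hence disc K = 4·(-53) = -212 and O_K = ℤ[√-53].
disc(K) = -212 is not divisible by 89; 89 is unramified.
(-53/89) = 36^44 mod 89 = 1, giving Legendre symbol 1.
(-53/89) = 1, so 89 splits.

split — (89) = 𝔭₁𝔭₂ with 𝔭₁ ≠ 𝔭₂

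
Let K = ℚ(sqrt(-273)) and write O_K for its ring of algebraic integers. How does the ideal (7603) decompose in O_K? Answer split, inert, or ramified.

d = -273 ≡ 3 (mod 4), so O_K = ℤ[√-273] and disc(K) = 4d = -1092.
disc(K) = -1092 is not divisible by 7603; 7603 is unramified.
Euler's criterion: (-273)^3801 mod 7603 = 1. Thus (-273|7603) = 1.
(-273/7603) = 1, so 7603 splits.

split — (7603) = 𝔭₁𝔭₂ with 𝔭₁ ≠ 𝔭₂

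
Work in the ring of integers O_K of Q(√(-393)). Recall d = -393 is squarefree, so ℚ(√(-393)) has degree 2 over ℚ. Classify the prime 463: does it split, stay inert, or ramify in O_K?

Since -393 ≢ 1 mod 4, the ring of integers is ℤ[√-393] with discriminant 4·(-393) = -1572.
Since gcd(463, -1572) = 1 the prime 463 does not ramify.
Compute (-393/463) via Euler: 70^((463-1)/2) mod 463 = 1, so (-393/463) = 1.
(-393/463) = 1, so 463 splits.

463 splits in O_K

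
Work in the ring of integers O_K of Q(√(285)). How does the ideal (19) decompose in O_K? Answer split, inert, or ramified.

285 mod 4 = 1, hence disc K = 285 and O_K = ℤ[(1+√285)/2].
19 divides disc(K) = 285, so 19 ramifies.

19 is ramified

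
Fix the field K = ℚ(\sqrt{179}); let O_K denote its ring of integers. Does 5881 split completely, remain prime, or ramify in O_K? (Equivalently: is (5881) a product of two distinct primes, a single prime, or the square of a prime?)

Since 179 ≢ 1 mod 4, the ring of integers is ℤ[√179] with discriminant 4·179 = 716.
disc(K) = 716 is not divisible by 5881; 5881 is unramified.
Compute (179/5881) via Euler: 179^((5881-1)/2) mod 5881 = 1, so (179/5881) = 1.
d is a quadratic residue mod p, hence 5881 splits in O_K.

split — (5881) = 𝔭₁𝔭₂ with 𝔭₁ ≠ 𝔭₂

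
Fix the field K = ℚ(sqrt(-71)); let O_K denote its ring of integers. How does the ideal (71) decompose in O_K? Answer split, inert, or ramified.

ramified — (71) = 𝔭²

Since -71 ≡ 1 mod 4, the ring of integers is ℤ[(1+√-71)/2] with discriminant -71.
Ramification test: 71 | -71. The prime 71 ramifies in K.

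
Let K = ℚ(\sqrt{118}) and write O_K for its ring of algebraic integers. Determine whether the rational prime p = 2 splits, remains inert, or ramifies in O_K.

Since 118 ≢ 1 mod 4, the ring of integers is ℤ[√118] with discriminant 4·118 = 472.
2 divides disc(K) = 472, so 2 ramifies.

ramified — (2) = 𝔭²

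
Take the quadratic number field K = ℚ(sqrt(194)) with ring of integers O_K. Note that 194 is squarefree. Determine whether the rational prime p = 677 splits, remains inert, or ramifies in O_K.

194 mod 4 = 2, hence disc K = 4·194 = 776 and O_K = ℤ[√194].
disc(K) = 776 is not divisible by 677; 677 is unramified.
Euler's criterion: 194^338 mod 677 = 676. Thus (194|677) = -1.
Legendre symbol -1 ⇒ 677 is inert.

inert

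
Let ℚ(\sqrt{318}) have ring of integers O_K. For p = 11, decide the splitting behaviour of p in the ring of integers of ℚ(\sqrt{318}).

Since 318 ≢ 1 mod 4, the ring of integers is ℤ[√318] with discriminant 4·318 = 1272.
disc(K) = 1272 is not divisible by 11; 11 is unramified.
Compute (318/11) via Euler: 10^((11-1)/2) mod 11 = 10, so (318/11) = -1.
Legendre symbol -1 ⇒ 11 is inert.

11 remains inert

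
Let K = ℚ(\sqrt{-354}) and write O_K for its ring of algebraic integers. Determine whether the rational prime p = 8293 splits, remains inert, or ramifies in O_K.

p splits

Since -354 ≢ 1 mod 4, the ring of integers is ℤ[√-354] with discriminant 4·(-354) = -1416.
disc(K) = -1416 is not divisible by 8293; 8293 is unramified.
Compute (-354/8293) via Euler: 7939^((8293-1)/2) mod 8293 = 1, so (-354/8293) = 1.
(-354/8293) = 1, so 8293 splits.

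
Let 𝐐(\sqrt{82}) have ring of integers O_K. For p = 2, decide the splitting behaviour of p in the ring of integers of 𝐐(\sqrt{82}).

ramified

Since 82 ≢ 1 mod 4, the ring of integers is ℤ[√82] with discriminant 4·82 = 328.
2 divides disc(K) = 328, so 2 ramifies.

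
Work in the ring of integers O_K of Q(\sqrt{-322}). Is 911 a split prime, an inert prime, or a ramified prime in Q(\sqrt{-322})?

-322 mod 4 = 2, hence disc K = 4·(-322) = -1288 and O_K = ℤ[√-322].
disc(K) = -1288 is not divisible by 911; 911 is unramified.
Legendre symbol by Euler's criterion: (-322/911) ≡ (-322)^455 ≡ 1 (mod 911), i.e. (-322/911) = 1.
(-322/911) = 1, so 911 splits.

split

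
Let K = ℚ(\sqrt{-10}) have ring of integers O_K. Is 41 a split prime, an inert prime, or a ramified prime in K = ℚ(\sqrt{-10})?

Since -10 ≢ 1 mod 4, the ring of integers is ℤ[√-10] with discriminant 4·(-10) = -40.
disc(K) = -40 is not divisible by 41; 41 is unramified.
Legendre symbol by Euler's criterion: (-10/41) ≡ (-10)^20 ≡ 1 (mod 41), i.e. (-10/41) = 1.
(-10/41) = 1, so 41 splits.

split — (41) = 𝔭₁𝔭₂ with 𝔭₁ ≠ 𝔭₂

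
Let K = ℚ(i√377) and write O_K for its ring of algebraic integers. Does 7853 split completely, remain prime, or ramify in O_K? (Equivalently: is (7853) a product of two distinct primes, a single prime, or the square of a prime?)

Since -377 ≢ 1 mod 4, the ring of integers is ℤ[√-377] with discriminant 4·(-377) = -1508.
Since gcd(7853, -1508) = 1 the prime 7853 does not ramify.
Euler's criterion: (-377)^3926 mod 7853 = 1. Thus (-377|7853) = 1.
d is a quadratic residue mod p, hence 7853 splits in O_K.

splits completely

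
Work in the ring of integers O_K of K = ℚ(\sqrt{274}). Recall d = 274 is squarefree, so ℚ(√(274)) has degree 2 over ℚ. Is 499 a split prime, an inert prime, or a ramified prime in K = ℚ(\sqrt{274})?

inert — (499) stays prime in O_K

d = 274 ≡ 2 (mod 4), so O_K = ℤ[√274] and disc(K) = 4d = 1096.
disc(K) = 1096 is not divisible by 499; 499 is unramified.
Legendre symbol by Euler's criterion: (274/499) ≡ 274^249 ≡ 498 (mod 499), i.e. (274/499) = -1.
Legendre symbol -1 ⇒ 499 is inert.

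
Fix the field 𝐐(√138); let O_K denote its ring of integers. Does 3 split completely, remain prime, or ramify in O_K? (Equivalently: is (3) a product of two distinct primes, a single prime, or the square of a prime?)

138 mod 4 = 2, hence disc K = 4·138 = 552 and O_K = ℤ[√138].
disc(K) = 552 = 3·184, so p = 3 is ramified.

ramified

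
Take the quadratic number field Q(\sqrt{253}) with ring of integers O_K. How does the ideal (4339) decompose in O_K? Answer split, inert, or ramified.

inert — (4339) stays prime in O_K

d = 253 ≡ 1 (mod 4), so O_K = ℤ[(1+√253)/2] and disc(K) = d = 253.
4339 ∤ 253, so 4339 is unramified.
Compute (253/4339) via Euler: 253^((4339-1)/2) mod 4339 = 4338, so (253/4339) = -1.
Legendre symbol -1 ⇒ 4339 is inert.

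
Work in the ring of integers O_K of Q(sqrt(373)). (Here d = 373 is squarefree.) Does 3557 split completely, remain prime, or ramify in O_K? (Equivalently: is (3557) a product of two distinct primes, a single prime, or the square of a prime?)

3557 remains inert

Since 373 ≡ 1 mod 4, the ring of integers is ℤ[(1+√373)/2] with discriminant 373.
disc(K) = 373 is not divisible by 3557; 3557 is unramified.
Compute (373/3557) via Euler: 373^((3557-1)/2) mod 3557 = 3556, so (373/3557) = -1.
d is a non-residue mod p, hence 3557 remains inert in O_K.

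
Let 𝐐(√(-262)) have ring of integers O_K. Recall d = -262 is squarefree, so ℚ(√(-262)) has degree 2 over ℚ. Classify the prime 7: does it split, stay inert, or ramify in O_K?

split

-262 mod 4 = 2, hence disc K = 4·(-262) = -1048 and O_K = ℤ[√-262].
disc(K) = -1048 is not divisible by 7; 7 is unramified.
Euler's criterion: (-262)^3 mod 7 = 1. Thus (-262|7) = 1.
Legendre symbol 1 ⇒ 7 is split.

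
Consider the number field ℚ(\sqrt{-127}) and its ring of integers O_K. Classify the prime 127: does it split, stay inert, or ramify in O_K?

p ramifies

-127 mod 4 = 1, hence disc K = -127 and O_K = ℤ[(1+√-127)/2].
127 divides disc(K) = -127, so 127 ramifies.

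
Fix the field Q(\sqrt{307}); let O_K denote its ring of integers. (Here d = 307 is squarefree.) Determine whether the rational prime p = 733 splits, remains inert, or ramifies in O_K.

p splits

Since 307 ≢ 1 mod 4, the ring of integers is ℤ[√307] with discriminant 4·307 = 1228.
disc(K) = 1228 is not divisible by 733; 733 is unramified.
Compute (307/733) via Euler: 307^((733-1)/2) mod 733 = 1, so (307/733) = 1.
d is a quadratic residue mod p, hence 733 splits in O_K.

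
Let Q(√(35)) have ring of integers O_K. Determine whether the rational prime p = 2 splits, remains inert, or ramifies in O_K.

d = 35 ≡ 3 (mod 4), so O_K = ℤ[√35] and disc(K) = 4d = 140.
2 divides disc(K) = 140, so 2 ramifies.

ramified — (2) = 𝔭²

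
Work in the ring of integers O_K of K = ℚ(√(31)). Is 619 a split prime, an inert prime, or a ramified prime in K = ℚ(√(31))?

d = 31 ≡ 3 (mod 4), so O_K = ℤ[√31] and disc(K) = 4d = 124.
Since gcd(619, 124) = 1 the prime 619 does not ramify.
Euler's criterion: 31^309 mod 619 = 1. Thus (31|619) = 1.
Legendre symbol 1 ⇒ 619 is split.

p splits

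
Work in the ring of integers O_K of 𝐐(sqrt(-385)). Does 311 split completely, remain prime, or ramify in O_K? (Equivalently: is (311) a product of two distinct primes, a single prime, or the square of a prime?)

Since -385 ≢ 1 mod 4, the ring of integers is ℤ[√-385] with discriminant 4·(-385) = -1540.
311 ∤ -1540, so 311 is unramified.
Euler's criterion: (-385)^155 mod 311 = 1. Thus (-385|311) = 1.
(-385/311) = 1, so 311 splits.

split — (311) = 𝔭₁𝔭₂ with 𝔭₁ ≠ 𝔭₂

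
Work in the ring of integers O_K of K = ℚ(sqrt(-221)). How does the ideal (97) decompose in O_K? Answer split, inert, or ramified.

p splits

-221 mod 4 = 3, hence disc K = 4·(-221) = -884 and O_K = ℤ[√-221].
Since gcd(97, -884) = 1 the prime 97 does not ramify.
Legendre symbol by Euler's criterion: (-221/97) ≡ (-221)^48 ≡ 1 (mod 97), i.e. (-221/97) = 1.
Legendre symbol 1 ⇒ 97 is split.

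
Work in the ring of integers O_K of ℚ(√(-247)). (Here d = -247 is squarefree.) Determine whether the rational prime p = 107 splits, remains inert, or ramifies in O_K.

107 remains inert

d = -247 ≡ 1 (mod 4), so O_K = ℤ[(1+√-247)/2] and disc(K) = d = -247.
disc(K) = -247 is not divisible by 107; 107 is unramified.
Euler's criterion: (-247)^53 mod 107 = 106. Thus (-247|107) = -1.
Legendre symbol -1 ⇒ 107 is inert.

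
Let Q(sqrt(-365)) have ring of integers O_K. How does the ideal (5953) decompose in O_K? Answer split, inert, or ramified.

d = -365 ≡ 3 (mod 4), so O_K = ℤ[√-365] and disc(K) = 4d = -1460.
disc(K) = -1460 is not divisible by 5953; 5953 is unramified.
(-365/5953) = 5588^2976 mod 5953 = 1, giving Legendre symbol 1.
d is a quadratic residue mod p, hence 5953 splits in O_K.

5953 splits in O_K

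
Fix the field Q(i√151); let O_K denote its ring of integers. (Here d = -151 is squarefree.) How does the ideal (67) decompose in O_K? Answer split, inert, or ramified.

67 remains inert

-151 mod 4 = 1, hence disc K = -151 and O_K = ℤ[(1+√-151)/2].
Since gcd(67, -151) = 1 the prime 67 does not ramify.
Euler's criterion: (-151)^33 mod 67 = 66. Thus (-151|67) = -1.
Legendre symbol -1 ⇒ 67 is inert.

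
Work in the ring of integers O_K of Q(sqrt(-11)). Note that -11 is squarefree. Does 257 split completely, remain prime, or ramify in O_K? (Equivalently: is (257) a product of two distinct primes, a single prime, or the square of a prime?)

-11 mod 4 = 1, hence disc K = -11 and O_K = ℤ[(1+√-11)/2].
257 ∤ -11, so 257 is unramified.
Legendre symbol by Euler's criterion: (-11/257) ≡ (-11)^128 ≡ 1 (mod 257), i.e. (-11/257) = 1.
Legendre symbol 1 ⇒ 257 is split.

split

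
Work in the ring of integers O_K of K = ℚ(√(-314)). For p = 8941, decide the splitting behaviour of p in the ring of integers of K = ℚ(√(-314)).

p splits

-314 mod 4 = 2, hence disc K = 4·(-314) = -1256 and O_K = ℤ[√-314].
8941 ∤ -1256, so 8941 is unramified.
(-314/8941) = 8627^4470 mod 8941 = 1, giving Legendre symbol 1.
Legendre symbol 1 ⇒ 8941 is split.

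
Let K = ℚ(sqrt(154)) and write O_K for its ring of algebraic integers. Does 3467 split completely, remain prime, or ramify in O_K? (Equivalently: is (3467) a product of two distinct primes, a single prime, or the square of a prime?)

split — (3467) = 𝔭₁𝔭₂ with 𝔭₁ ≠ 𝔭₂

154 mod 4 = 2, hence disc K = 4·154 = 616 and O_K = ℤ[√154].
disc(K) = 616 is not divisible by 3467; 3467 is unramified.
Compute (154/3467) via Euler: 154^((3467-1)/2) mod 3467 = 1, so (154/3467) = 1.
(154/3467) = 1, so 3467 splits.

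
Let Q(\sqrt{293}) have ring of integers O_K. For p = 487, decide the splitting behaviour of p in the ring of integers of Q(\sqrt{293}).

293 mod 4 = 1, hence disc K = 293 and O_K = ℤ[(1+√293)/2].
487 ∤ 293, so 487 is unramified.
Euler's criterion: 293^243 mod 487 = 486. Thus (293|487) = -1.
Legendre symbol -1 ⇒ 487 is inert.

487 remains inert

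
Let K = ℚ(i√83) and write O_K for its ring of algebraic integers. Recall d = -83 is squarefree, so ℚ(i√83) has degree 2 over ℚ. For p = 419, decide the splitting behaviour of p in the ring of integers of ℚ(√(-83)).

split — (419) = 𝔭₁𝔭₂ with 𝔭₁ ≠ 𝔭₂

-83 mod 4 = 1, hence disc K = -83 and O_K = ℤ[(1+√-83)/2].
Since gcd(419, -83) = 1 the prime 419 does not ramify.
Legendre symbol by Euler's criterion: (-83/419) ≡ (-83)^209 ≡ 1 (mod 419), i.e. (-83/419) = 1.
(-83/419) = 1, so 419 splits.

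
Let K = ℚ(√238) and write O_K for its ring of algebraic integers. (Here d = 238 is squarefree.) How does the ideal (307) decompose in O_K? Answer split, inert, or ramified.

remains prime (inert)

238 mod 4 = 2, hence disc K = 4·238 = 952 and O_K = ℤ[√238].
Since gcd(307, 952) = 1 the prime 307 does not ramify.
Legendre symbol by Euler's criterion: (238/307) ≡ 238^153 ≡ 306 (mod 307), i.e. (238/307) = -1.
(238/307) = -1, so 307 is inert.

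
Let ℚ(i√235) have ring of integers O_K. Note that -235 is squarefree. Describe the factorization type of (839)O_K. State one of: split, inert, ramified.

-235 mod 4 = 1, hence disc K = -235 and O_K = ℤ[(1+√-235)/2].
disc(K) = -235 is not divisible by 839; 839 is unramified.
Compute (-235/839) via Euler: 604^((839-1)/2) mod 839 = 838, so (-235/839) = -1.
Legendre symbol -1 ⇒ 839 is inert.

inert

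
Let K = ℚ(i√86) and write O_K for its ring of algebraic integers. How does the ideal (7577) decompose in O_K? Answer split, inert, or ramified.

-86 mod 4 = 2, hence disc K = 4·(-86) = -344 and O_K = ℤ[√-86].
7577 ∤ -344, so 7577 is unramified.
(-86/7577) = 7491^3788 mod 7577 = 1, giving Legendre symbol 1.
(-86/7577) = 1, so 7577 splits.

split — (7577) = 𝔭₁𝔭₂ with 𝔭₁ ≠ 𝔭₂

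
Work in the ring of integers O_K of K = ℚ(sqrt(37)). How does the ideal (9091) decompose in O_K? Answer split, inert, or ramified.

Since 37 ≡ 1 mod 4, the ring of integers is ℤ[(1+√37)/2] with discriminant 37.
Since gcd(9091, 37) = 1 the prime 9091 does not ramify.
Euler's criterion: 37^4545 mod 9091 = 1. Thus (37|9091) = 1.
d is a quadratic residue mod p, hence 9091 splits in O_K.

split — (9091) = 𝔭₁𝔭₂ with 𝔭₁ ≠ 𝔭₂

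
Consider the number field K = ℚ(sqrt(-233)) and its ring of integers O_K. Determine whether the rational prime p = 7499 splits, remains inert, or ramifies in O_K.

split — (7499) = 𝔭₁𝔭₂ with 𝔭₁ ≠ 𝔭₂

d = -233 ≡ 3 (mod 4), so O_K = ℤ[√-233] and disc(K) = 4d = -932.
7499 ∤ -932, so 7499 is unramified.
Compute (-233/7499) via Euler: 7266^((7499-1)/2) mod 7499 = 1, so (-233/7499) = 1.
Legendre symbol 1 ⇒ 7499 is split.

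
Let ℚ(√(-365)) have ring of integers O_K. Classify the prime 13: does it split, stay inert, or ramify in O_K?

Since -365 ≢ 1 mod 4, the ring of integers is ℤ[√-365] with discriminant 4·(-365) = -1460.
disc(K) = -1460 is not divisible by 13; 13 is unramified.
Compute (-365/13) via Euler: 12^((13-1)/2) mod 13 = 1, so (-365/13) = 1.
(-365/13) = 1, so 13 splits.

splits completely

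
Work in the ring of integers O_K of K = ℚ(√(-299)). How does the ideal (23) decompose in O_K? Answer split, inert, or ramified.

-299 mod 4 = 1, hence disc K = -299 and O_K = ℤ[(1+√-299)/2].
Ramification test: 23 | -299. The prime 23 ramifies in K.

ramified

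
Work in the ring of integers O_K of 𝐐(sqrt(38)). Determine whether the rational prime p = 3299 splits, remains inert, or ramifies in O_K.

inert

38 mod 4 = 2, hence disc K = 4·38 = 152 and O_K = ℤ[√38].
Since gcd(3299, 152) = 1 the prime 3299 does not ramify.
Legendre symbol by Euler's criterion: (38/3299) ≡ 38^1649 ≡ 3298 (mod 3299), i.e. (38/3299) = -1.
(38/3299) = -1, so 3299 is inert.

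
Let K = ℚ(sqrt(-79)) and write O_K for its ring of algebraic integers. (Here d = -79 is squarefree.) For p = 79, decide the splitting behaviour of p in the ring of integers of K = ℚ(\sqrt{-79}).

-79 mod 4 = 1, hence disc K = -79 and O_K = ℤ[(1+√-79)/2].
Ramification test: 79 | -79. The prime 79 ramifies in K.

ramified — (79) = 𝔭²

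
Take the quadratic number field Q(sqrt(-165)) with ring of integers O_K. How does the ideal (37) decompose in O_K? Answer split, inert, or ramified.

Since -165 ≢ 1 mod 4, the ring of integers is ℤ[√-165] with discriminant 4·(-165) = -660.
disc(K) = -660 is not divisible by 37; 37 is unramified.
(-165/37) = 20^18 mod 37 = 36, giving Legendre symbol -1.
Legendre symbol -1 ⇒ 37 is inert.

p is inert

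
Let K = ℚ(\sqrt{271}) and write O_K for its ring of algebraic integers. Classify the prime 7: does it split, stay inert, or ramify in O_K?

remains prime (inert)

Since 271 ≢ 1 mod 4, the ring of integers is ℤ[√271] with discriminant 4·271 = 1084.
disc(K) = 1084 is not divisible by 7; 7 is unramified.
(271/7) = 5^3 mod 7 = 6, giving Legendre symbol -1.
d is a non-residue mod p, hence 7 remains inert in O_K.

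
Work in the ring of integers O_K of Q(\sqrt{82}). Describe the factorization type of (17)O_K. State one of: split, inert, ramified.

inert — (17) stays prime in O_K

Since 82 ≢ 1 mod 4, the ring of integers is ℤ[√82] with discriminant 4·82 = 328.
disc(K) = 328 is not divisible by 17; 17 is unramified.
Legendre symbol by Euler's criterion: (82/17) ≡ 82^8 ≡ 16 (mod 17), i.e. (82/17) = -1.
Legendre symbol -1 ⇒ 17 is inert.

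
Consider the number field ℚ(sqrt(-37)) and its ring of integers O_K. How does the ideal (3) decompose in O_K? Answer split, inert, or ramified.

p is inert

-37 mod 4 = 3, hence disc K = 4·(-37) = -148 and O_K = ℤ[√-37].
disc(K) = -148 is not divisible by 3; 3 is unramified.
Compute (-37/3) via Euler: 2^((3-1)/2) mod 3 = 2, so (-37/3) = -1.
(-37/3) = -1, so 3 is inert.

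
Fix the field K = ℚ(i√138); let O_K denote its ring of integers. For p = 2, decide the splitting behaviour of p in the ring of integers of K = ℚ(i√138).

Since -138 ≢ 1 mod 4, the ring of integers is ℤ[√-138] with discriminant 4·(-138) = -552.
Ramification test: 2 | -552. The prime 2 ramifies in K.

ramified — (2) = 𝔭²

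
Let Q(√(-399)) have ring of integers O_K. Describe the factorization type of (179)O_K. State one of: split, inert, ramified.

p splits

Since -399 ≡ 1 mod 4, the ring of integers is ℤ[(1+√-399)/2] with discriminant -399.
disc(K) = -399 is not divisible by 179; 179 is unramified.
Compute (-399/179) via Euler: 138^((179-1)/2) mod 179 = 1, so (-399/179) = 1.
(-399/179) = 1, so 179 splits.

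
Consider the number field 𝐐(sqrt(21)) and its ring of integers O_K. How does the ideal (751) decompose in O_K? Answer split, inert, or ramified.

d = 21 ≡ 1 (mod 4), so O_K = ℤ[(1+√21)/2] and disc(K) = d = 21.
751 ∤ 21, so 751 is unramified.
Compute (21/751) via Euler: 21^((751-1)/2) mod 751 = 1, so (21/751) = 1.
d is a quadratic residue mod p, hence 751 splits in O_K.

p splits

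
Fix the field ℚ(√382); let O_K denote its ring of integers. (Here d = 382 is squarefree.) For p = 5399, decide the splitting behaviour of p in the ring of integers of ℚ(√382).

382 mod 4 = 2, hence disc K = 4·382 = 1528 and O_K = ℤ[√382].
disc(K) = 1528 is not divisible by 5399; 5399 is unramified.
Legendre symbol by Euler's criterion: (382/5399) ≡ 382^2699 ≡ 5398 (mod 5399), i.e. (382/5399) = -1.
(382/5399) = -1, so 5399 is inert.

5399 remains inert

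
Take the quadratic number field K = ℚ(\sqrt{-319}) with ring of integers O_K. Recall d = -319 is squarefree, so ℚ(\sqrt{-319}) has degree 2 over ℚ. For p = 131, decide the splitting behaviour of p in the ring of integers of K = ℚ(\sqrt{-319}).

-319 mod 4 = 1, hence disc K = -319 and O_K = ℤ[(1+√-319)/2].
Since gcd(131, -319) = 1 the prime 131 does not ramify.
Legendre symbol by Euler's criterion: (-319/131) ≡ (-319)^65 ≡ 1 (mod 131), i.e. (-319/131) = 1.
Legendre symbol 1 ⇒ 131 is split.

splits completely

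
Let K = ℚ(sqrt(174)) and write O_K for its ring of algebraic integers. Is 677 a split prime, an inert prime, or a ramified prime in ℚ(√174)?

d = 174 ≡ 2 (mod 4), so O_K = ℤ[√174] and disc(K) = 4d = 696.
677 ∤ 696, so 677 is unramified.
Legendre symbol by Euler's criterion: (174/677) ≡ 174^338 ≡ 676 (mod 677), i.e. (174/677) = -1.
(174/677) = -1, so 677 is inert.

p is inert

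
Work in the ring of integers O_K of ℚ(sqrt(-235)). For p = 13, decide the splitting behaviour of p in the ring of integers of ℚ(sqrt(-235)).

-235 mod 4 = 1, hence disc K = -235 and O_K = ℤ[(1+√-235)/2].
Since gcd(13, -235) = 1 the prime 13 does not ramify.
Euler's criterion: (-235)^6 mod 13 = 1. Thus (-235|13) = 1.
d is a quadratic residue mod p, hence 13 splits in O_K.

p splits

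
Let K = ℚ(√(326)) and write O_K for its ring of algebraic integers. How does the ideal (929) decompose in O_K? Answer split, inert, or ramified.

inert

326 mod 4 = 2, hence disc K = 4·326 = 1304 and O_K = ℤ[√326].
disc(K) = 1304 is not divisible by 929; 929 is unramified.
Legendre symbol by Euler's criterion: (326/929) ≡ 326^464 ≡ 928 (mod 929), i.e. (326/929) = -1.
Legendre symbol -1 ⇒ 929 is inert.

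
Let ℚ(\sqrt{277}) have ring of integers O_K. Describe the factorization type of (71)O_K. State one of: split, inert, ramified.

Since 277 ≡ 1 mod 4, the ring of integers is ℤ[(1+√277)/2] with discriminant 277.
Since gcd(71, 277) = 1 the prime 71 does not ramify.
(277/71) = 64^35 mod 71 = 1, giving Legendre symbol 1.
d is a quadratic residue mod p, hence 71 splits in O_K.

split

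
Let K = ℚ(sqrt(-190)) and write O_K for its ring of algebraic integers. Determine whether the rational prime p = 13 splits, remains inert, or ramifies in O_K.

-190 mod 4 = 2, hence disc K = 4·(-190) = -760 and O_K = ℤ[√-190].
13 ∤ -760, so 13 is unramified.
Legendre symbol by Euler's criterion: (-190/13) ≡ (-190)^6 ≡ 12 (mod 13), i.e. (-190/13) = -1.
d is a non-residue mod p, hence 13 remains inert in O_K.

p is inert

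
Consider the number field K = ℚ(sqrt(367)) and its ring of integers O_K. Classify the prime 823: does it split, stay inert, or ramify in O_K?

remains prime (inert)

367 mod 4 = 3, hence disc K = 4·367 = 1468 and O_K = ℤ[√367].
Since gcd(823, 1468) = 1 the prime 823 does not ramify.
Euler's criterion: 367^411 mod 823 = 822. Thus (367|823) = -1.
(367/823) = -1, so 823 is inert.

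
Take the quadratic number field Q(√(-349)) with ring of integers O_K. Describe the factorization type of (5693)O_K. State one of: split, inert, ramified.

-349 mod 4 = 3, hence disc K = 4·(-349) = -1396 and O_K = ℤ[√-349].
disc(K) = -1396 is not divisible by 5693; 5693 is unramified.
Legendre symbol by Euler's criterion: (-349/5693) ≡ (-349)^2846 ≡ 1 (mod 5693), i.e. (-349/5693) = 1.
d is a quadratic residue mod p, hence 5693 splits in O_K.

5693 splits in O_K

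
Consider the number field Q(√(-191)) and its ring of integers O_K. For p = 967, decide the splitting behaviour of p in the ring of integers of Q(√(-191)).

-191 mod 4 = 1, hence disc K = -191 and O_K = ℤ[(1+√-191)/2].
Since gcd(967, -191) = 1 the prime 967 does not ramify.
Legendre symbol by Euler's criterion: (-191/967) ≡ (-191)^483 ≡ 1 (mod 967), i.e. (-191/967) = 1.
(-191/967) = 1, so 967 splits.

967 splits in O_K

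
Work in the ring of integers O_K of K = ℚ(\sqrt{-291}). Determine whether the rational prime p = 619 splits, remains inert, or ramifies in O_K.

d = -291 ≡ 1 (mod 4), so O_K = ℤ[(1+√-291)/2] and disc(K) = d = -291.
disc(K) = -291 is not divisible by 619; 619 is unramified.
Euler's criterion: (-291)^309 mod 619 = 618. Thus (-291|619) = -1.
(-291/619) = -1, so 619 is inert.

inert — (619) stays prime in O_K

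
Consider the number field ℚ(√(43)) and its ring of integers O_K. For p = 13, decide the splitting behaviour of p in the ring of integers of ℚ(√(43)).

Since 43 ≢ 1 mod 4, the ring of integers is ℤ[√43] with discriminant 4·43 = 172.
13 ∤ 172, so 13 is unramified.
Legendre symbol by Euler's criterion: (43/13) ≡ 43^6 ≡ 1 (mod 13), i.e. (43/13) = 1.
(43/13) = 1, so 13 splits.

p splits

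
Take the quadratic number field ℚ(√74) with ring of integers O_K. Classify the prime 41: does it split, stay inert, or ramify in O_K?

splits completely

74 mod 4 = 2, hence disc K = 4·74 = 296 and O_K = ℤ[√74].
41 ∤ 296, so 41 is unramified.
Legendre symbol by Euler's criterion: (74/41) ≡ 74^20 ≡ 1 (mod 41), i.e. (74/41) = 1.
(74/41) = 1, so 41 splits.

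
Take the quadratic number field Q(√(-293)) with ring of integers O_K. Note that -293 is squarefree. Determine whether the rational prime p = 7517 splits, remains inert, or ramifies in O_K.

Since -293 ≢ 1 mod 4, the ring of integers is ℤ[√-293] with discriminant 4·(-293) = -1172.
7517 ∤ -1172, so 7517 is unramified.
(-293/7517) = 7224^3758 mod 7517 = 7516, giving Legendre symbol -1.
d is a non-residue mod p, hence 7517 remains inert in O_K.

inert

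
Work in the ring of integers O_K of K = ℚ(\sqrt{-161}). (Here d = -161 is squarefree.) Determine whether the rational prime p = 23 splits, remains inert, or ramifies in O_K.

ramified

-161 mod 4 = 3, hence disc K = 4·(-161) = -644 and O_K = ℤ[√-161].
disc(K) = -644 = 23·(-28), so p = 23 is ramified.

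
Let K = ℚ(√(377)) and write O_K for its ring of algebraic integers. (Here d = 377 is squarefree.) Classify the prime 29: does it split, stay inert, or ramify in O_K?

377 mod 4 = 1, hence disc K = 377 and O_K = ℤ[(1+√377)/2].
Ramification test: 29 | 377. The prime 29 ramifies in K.

ramified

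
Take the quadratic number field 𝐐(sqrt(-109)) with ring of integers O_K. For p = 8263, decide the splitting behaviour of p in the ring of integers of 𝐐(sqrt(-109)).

-109 mod 4 = 3, hence disc K = 4·(-109) = -436 and O_K = ℤ[√-109].
8263 ∤ -436, so 8263 is unramified.
Legendre symbol by Euler's criterion: (-109/8263) ≡ (-109)^4131 ≡ 8262 (mod 8263), i.e. (-109/8263) = -1.
d is a non-residue mod p, hence 8263 remains inert in O_K.

remains prime (inert)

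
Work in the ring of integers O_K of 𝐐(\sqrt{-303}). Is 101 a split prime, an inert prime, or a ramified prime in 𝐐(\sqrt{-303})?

d = -303 ≡ 1 (mod 4), so O_K = ℤ[(1+√-303)/2] and disc(K) = d = -303.
Ramification test: 101 | -303. The prime 101 ramifies in K.

101 is ramified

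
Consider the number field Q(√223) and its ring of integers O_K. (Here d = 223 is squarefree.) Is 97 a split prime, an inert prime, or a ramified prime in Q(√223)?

223 mod 4 = 3, hence disc K = 4·223 = 892 and O_K = ℤ[√223].
Since gcd(97, 892) = 1 the prime 97 does not ramify.
Compute (223/97) via Euler: 29^((97-1)/2) mod 97 = 96, so (223/97) = -1.
(223/97) = -1, so 97 is inert.

inert — (97) stays prime in O_K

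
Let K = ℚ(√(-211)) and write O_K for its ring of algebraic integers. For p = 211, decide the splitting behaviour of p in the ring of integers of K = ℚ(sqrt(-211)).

ramifies in O_K

-211 mod 4 = 1, hence disc K = -211 and O_K = ℤ[(1+√-211)/2].
disc(K) = -211 = 211·(-1), so p = 211 is ramified.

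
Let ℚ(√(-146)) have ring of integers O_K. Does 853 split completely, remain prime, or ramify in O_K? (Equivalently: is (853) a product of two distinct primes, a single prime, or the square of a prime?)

d = -146 ≡ 2 (mod 4), so O_K = ℤ[√-146] and disc(K) = 4d = -584.
853 ∤ -584, so 853 is unramified.
Euler's criterion: (-146)^426 mod 853 = 852. Thus (-146|853) = -1.
Legendre symbol -1 ⇒ 853 is inert.

remains prime (inert)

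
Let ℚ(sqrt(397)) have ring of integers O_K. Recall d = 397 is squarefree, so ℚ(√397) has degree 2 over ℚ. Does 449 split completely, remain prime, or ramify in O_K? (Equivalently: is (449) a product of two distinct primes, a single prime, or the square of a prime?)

d = 397 ≡ 1 (mod 4), so O_K = ℤ[(1+√397)/2] and disc(K) = d = 397.
449 ∤ 397, so 449 is unramified.
Compute (397/449) via Euler: 397^((449-1)/2) mod 449 = 448, so (397/449) = -1.
(397/449) = -1, so 449 is inert.

remains prime (inert)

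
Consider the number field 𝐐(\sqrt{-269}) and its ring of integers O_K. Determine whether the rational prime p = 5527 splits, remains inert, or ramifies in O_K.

p splits

-269 mod 4 = 3, hence disc K = 4·(-269) = -1076 and O_K = ℤ[√-269].
Since gcd(5527, -1076) = 1 the prime 5527 does not ramify.
Legendre symbol by Euler's criterion: (-269/5527) ≡ (-269)^2763 ≡ 1 (mod 5527), i.e. (-269/5527) = 1.
Legendre symbol 1 ⇒ 5527 is split.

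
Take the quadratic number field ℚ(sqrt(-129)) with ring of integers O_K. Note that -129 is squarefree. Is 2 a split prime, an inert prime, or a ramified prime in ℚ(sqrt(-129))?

-129 mod 4 = 3, hence disc K = 4·(-129) = -516 and O_K = ℤ[√-129].
Ramification test: 2 | -516. The prime 2 ramifies in K.

ramified — (2) = 𝔭²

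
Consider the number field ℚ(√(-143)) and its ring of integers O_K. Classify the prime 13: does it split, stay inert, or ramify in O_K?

ramified — (13) = 𝔭²

d = -143 ≡ 1 (mod 4), so O_K = ℤ[(1+√-143)/2] and disc(K) = d = -143.
disc(K) = -143 = 13·(-11), so p = 13 is ramified.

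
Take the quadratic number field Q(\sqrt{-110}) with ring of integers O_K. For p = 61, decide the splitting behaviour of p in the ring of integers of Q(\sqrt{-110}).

d = -110 ≡ 2 (mod 4), so O_K = ℤ[√-110] and disc(K) = 4d = -440.
Since gcd(61, -440) = 1 the prime 61 does not ramify.
(-110/61) = 12^30 mod 61 = 1, giving Legendre symbol 1.
(-110/61) = 1, so 61 splits.

splits completely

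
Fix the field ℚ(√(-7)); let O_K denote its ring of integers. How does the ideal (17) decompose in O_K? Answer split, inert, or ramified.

p is inert

-7 mod 4 = 1, hence disc K = -7 and O_K = ℤ[(1+√-7)/2].
disc(K) = -7 is not divisible by 17; 17 is unramified.
(-7/17) = 10^8 mod 17 = 16, giving Legendre symbol -1.
(-7/17) = -1, so 17 is inert.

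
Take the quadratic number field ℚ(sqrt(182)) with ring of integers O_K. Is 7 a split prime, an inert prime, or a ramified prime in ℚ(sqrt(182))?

Since 182 ≢ 1 mod 4, the ring of integers is ℤ[√182] with discriminant 4·182 = 728.
Ramification test: 7 | 728. The prime 7 ramifies in K.

ramifies in O_K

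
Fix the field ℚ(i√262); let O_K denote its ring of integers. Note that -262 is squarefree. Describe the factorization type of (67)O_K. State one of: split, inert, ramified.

splits completely

Since -262 ≢ 1 mod 4, the ring of integers is ℤ[√-262] with discriminant 4·(-262) = -1048.
67 ∤ -1048, so 67 is unramified.
(-262/67) = 6^33 mod 67 = 1, giving Legendre symbol 1.
d is a quadratic residue mod p, hence 67 splits in O_K.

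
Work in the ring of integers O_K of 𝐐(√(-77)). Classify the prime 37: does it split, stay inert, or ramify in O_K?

splits completely

-77 mod 4 = 3, hence disc K = 4·(-77) = -308 and O_K = ℤ[√-77].
disc(K) = -308 is not divisible by 37; 37 is unramified.
(-77/37) = 34^18 mod 37 = 1, giving Legendre symbol 1.
(-77/37) = 1, so 37 splits.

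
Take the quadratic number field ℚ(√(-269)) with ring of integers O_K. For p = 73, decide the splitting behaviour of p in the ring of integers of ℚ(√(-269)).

-269 mod 4 = 3, hence disc K = 4·(-269) = -1076 and O_K = ℤ[√-269].
Since gcd(73, -1076) = 1 the prime 73 does not ramify.
(-269/73) = 23^36 mod 73 = 1, giving Legendre symbol 1.
(-269/73) = 1, so 73 splits.

splits completely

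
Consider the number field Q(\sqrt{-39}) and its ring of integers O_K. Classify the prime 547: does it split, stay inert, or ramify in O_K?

d = -39 ≡ 1 (mod 4), so O_K = ℤ[(1+√-39)/2] and disc(K) = d = -39.
547 ∤ -39, so 547 is unramified.
(-39/547) = 508^273 mod 547 = 1, giving Legendre symbol 1.
Legendre symbol 1 ⇒ 547 is split.

547 splits in O_K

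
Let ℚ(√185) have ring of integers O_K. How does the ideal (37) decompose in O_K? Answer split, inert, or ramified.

Since 185 ≡ 1 mod 4, the ring of integers is ℤ[(1+√185)/2] with discriminant 185.
disc(K) = 185 = 37·5, so p = 37 is ramified.

ramified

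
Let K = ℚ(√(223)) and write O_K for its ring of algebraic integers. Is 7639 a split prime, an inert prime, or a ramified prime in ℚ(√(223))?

split — (7639) = 𝔭₁𝔭₂ with 𝔭₁ ≠ 𝔭₂

223 mod 4 = 3, hence disc K = 4·223 = 892 and O_K = ℤ[√223].
7639 ∤ 892, so 7639 is unramified.
(223/7639) = 223^3819 mod 7639 = 1, giving Legendre symbol 1.
d is a quadratic residue mod p, hence 7639 splits in O_K.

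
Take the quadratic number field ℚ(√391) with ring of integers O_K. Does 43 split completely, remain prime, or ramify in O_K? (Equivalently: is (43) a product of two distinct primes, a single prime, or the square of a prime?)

splits completely

d = 391 ≡ 3 (mod 4), so O_K = ℤ[√391] and disc(K) = 4d = 1564.
disc(K) = 1564 is not divisible by 43; 43 is unramified.
(391/43) = 4^21 mod 43 = 1, giving Legendre symbol 1.
d is a quadratic residue mod p, hence 43 splits in O_K.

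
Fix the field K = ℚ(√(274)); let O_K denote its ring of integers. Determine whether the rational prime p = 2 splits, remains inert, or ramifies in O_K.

274 mod 4 = 2, hence disc K = 4·274 = 1096 and O_K = ℤ[√274].
Ramification test: 2 | 1096. The prime 2 ramifies in K.

ramified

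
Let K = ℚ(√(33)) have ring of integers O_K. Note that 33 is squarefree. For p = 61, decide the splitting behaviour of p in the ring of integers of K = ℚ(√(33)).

inert

33 mod 4 = 1, hence disc K = 33 and O_K = ℤ[(1+√33)/2].
Since gcd(61, 33) = 1 the prime 61 does not ramify.
Euler's criterion: 33^30 mod 61 = 60. Thus (33|61) = -1.
(33/61) = -1, so 61 is inert.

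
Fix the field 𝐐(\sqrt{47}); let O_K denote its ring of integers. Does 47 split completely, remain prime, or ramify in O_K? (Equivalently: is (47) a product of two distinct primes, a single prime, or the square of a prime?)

p ramifies

47 mod 4 = 3, hence disc K = 4·47 = 188 and O_K = ℤ[√47].
Ramification test: 47 | 188. The prime 47 ramifies in K.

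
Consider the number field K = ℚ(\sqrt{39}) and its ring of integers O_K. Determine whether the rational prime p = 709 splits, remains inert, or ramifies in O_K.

p is inert

39 mod 4 = 3, hence disc K = 4·39 = 156 and O_K = ℤ[√39].
Since gcd(709, 156) = 1 the prime 709 does not ramify.
Euler's criterion: 39^354 mod 709 = 708. Thus (39|709) = -1.
(39/709) = -1, so 709 is inert.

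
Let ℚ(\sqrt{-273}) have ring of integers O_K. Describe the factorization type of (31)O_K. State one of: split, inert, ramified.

Since -273 ≢ 1 mod 4, the ring of integers is ℤ[√-273] with discriminant 4·(-273) = -1092.
31 ∤ -1092, so 31 is unramified.
Euler's criterion: (-273)^15 mod 31 = 30. Thus (-273|31) = -1.
d is a non-residue mod p, hence 31 remains inert in O_K.

remains prime (inert)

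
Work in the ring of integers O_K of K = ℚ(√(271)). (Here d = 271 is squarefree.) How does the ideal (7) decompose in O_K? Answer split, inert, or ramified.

inert

271 mod 4 = 3, hence disc K = 4·271 = 1084 and O_K = ℤ[√271].
7 ∤ 1084, so 7 is unramified.
Compute (271/7) via Euler: 5^((7-1)/2) mod 7 = 6, so (271/7) = -1.
Legendre symbol -1 ⇒ 7 is inert.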